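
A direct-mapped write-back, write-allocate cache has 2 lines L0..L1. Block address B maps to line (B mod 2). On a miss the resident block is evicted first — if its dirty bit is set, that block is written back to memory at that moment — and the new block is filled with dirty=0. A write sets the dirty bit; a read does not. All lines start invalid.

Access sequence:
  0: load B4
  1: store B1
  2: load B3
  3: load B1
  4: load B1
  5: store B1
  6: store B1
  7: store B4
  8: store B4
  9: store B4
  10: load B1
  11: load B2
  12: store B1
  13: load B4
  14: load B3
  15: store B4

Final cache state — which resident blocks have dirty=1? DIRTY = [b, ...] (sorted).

DIRTY = [4]

  0 | R B4 → L0 miss [-]
  1 | W B1 → L1 miss [D]
  2 | R B3 → L1 miss wb→B1 [-]
  3 | R B1 → L1 miss [-]
  4 | R B1 → L1 hit [-]
  5 | W B1 → L1 hit [D]
  6 | W B1 → L1 hit [D]
  7 | W B4 → L0 hit [D]
  8 | W B4 → L0 hit [D]
  9 | W B4 → L0 hit [D]
  10 | R B1 → L1 hit [D]
  11 | R B2 → L0 miss wb→B4 [-]
  12 | W B1 → L1 hit [D]
  13 | R B4 → L0 miss [-]
  14 | R B3 → L1 miss wb→B1 [-]
  15 | W B4 → L0 hit [D]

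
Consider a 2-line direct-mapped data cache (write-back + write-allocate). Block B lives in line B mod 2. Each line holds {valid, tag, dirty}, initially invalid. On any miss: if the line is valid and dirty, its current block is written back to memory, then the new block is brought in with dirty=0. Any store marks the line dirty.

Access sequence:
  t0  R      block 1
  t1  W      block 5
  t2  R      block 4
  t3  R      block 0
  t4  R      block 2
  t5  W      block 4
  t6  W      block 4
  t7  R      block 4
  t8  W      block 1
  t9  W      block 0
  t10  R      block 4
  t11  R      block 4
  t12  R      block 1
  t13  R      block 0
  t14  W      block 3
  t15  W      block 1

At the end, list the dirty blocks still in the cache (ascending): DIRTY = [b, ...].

0: R B1 → L1 miss [-]
1: W B5 → L1 miss [D]
2: R B4 → L0 miss [-]
3: R B0 → L0 miss [-]
4: R B2 → L0 miss [-]
5: W B4 → L0 miss [D]
6: W B4 → L0 hit [D]
7: R B4 → L0 hit [D]
8: W B1 → L1 miss wb→B5 [D]
9: W B0 → L0 miss wb→B4 [D]
10: R B4 → L0 miss wb→B0 [-]
11: R B4 → L0 hit [-]
12: R B1 → L1 hit [D]
13: R B0 → L0 miss [-]
14: W B3 → L1 miss wb→B1 [D]
15: W B1 → L1 miss wb→B3 [D]

DIRTY = [1]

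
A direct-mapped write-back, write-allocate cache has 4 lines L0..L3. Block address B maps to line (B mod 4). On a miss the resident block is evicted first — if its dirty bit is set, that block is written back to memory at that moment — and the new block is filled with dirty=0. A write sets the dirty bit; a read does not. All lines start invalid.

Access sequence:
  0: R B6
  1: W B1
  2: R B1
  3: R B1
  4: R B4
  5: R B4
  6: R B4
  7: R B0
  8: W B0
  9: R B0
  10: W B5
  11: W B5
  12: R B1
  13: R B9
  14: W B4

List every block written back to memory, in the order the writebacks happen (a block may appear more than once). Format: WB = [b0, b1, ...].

WB = [1, 5, 0]

  0 | R B6 → L2 miss [-]
  1 | W B1 → L1 miss [D]
  2 | R B1 → L1 hit [D]
  3 | R B1 → L1 hit [D]
  4 | R B4 → L0 miss [-]
  5 | R B4 → L0 hit [-]
  6 | R B4 → L0 hit [-]
  7 | R B0 → L0 miss [-]
  8 | W B0 → L0 hit [D]
  9 | R B0 → L0 hit [D]
  10 | W B5 → L1 miss wb→B1 [D]
  11 | W B5 → L1 hit [D]
  12 | R B1 → L1 miss wb→B5 [-]
  13 | R B9 → L1 miss [-]
  14 | W B4 → L0 miss wb→B0 [D]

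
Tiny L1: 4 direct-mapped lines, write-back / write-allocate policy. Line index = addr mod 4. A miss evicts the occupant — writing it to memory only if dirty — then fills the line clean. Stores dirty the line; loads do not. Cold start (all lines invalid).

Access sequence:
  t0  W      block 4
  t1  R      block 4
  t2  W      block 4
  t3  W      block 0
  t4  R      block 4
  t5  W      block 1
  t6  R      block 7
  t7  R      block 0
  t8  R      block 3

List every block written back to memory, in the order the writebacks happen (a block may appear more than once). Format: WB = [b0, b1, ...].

WB = [4, 0]

  0 | W B4 → L0 miss [D]
  1 | R B4 → L0 hit [D]
  2 | W B4 → L0 hit [D]
  3 | W B0 → L0 miss wb→B4 [D]
  4 | R B4 → L0 miss wb→B0 [-]
  5 | W B1 → L1 miss [D]
  6 | R B7 → L3 miss [-]
  7 | R B0 → L0 miss [-]
  8 | R B3 → L3 miss [-]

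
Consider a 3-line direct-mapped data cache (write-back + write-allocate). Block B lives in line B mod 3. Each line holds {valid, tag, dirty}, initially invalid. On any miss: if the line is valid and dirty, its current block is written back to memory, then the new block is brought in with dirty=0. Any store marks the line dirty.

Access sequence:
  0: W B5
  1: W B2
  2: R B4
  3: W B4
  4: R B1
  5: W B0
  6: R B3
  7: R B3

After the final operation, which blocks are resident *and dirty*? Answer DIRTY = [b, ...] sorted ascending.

0: W B5 → L2 miss [D]
1: W B2 → L2 miss wb→B5 [D]
2: R B4 → L1 miss [-]
3: W B4 → L1 hit [D]
4: R B1 → L1 miss wb→B4 [-]
5: W B0 → L0 miss [D]
6: R B3 → L0 miss wb→B0 [-]
7: R B3 → L0 hit [-]

DIRTY = [2]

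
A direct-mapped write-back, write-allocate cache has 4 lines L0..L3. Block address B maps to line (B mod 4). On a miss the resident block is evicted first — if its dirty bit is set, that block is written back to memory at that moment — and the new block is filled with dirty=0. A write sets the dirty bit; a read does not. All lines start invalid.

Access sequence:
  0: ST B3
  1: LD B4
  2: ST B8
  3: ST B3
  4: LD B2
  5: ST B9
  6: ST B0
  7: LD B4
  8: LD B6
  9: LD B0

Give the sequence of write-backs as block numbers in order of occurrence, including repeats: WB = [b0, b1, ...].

0: W B3 -> L3 miss  d=D]
1: R B4 -> L0 miss  d=-]
2: W B8 -> L0 miss  d=D]
3: W B3 -> L3 hit  d=D]
4: R B2 -> L2 miss  d=-]
5: W B9 -> L1 miss  d=D]
6: W B0 -> L0 miss wb->B8  d=D]
7: R B4 -> L0 miss wb->B0  d=-]
8: R B6 -> L2 miss  d=-]
9: R B0 -> L0 miss  d=-]

WB = [8, 0]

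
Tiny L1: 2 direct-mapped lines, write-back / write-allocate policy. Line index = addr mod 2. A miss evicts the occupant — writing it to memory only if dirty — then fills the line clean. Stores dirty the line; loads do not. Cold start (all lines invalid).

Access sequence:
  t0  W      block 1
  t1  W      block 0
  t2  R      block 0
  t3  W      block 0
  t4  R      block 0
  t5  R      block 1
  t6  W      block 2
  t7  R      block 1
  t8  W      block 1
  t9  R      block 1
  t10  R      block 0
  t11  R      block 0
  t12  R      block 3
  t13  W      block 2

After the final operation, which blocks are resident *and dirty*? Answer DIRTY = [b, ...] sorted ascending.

0: W B1 -> L1 miss  d=D]
1: W B0 -> L0 miss  d=D]
2: R B0 -> L0 hit  d=D]
3: W B0 -> L0 hit  d=D]
4: R B0 -> L0 hit  d=D]
5: R B1 -> L1 hit  d=D]
6: W B2 -> L0 miss wb->B0  d=D]
7: R B1 -> L1 hit  d=D]
8: W B1 -> L1 hit  d=D]
9: R B1 -> L1 hit  d=D]
10: R B0 -> L0 miss wb->B2  d=-]
11: R B0 -> L0 hit  d=-]
12: R B3 -> L1 miss wb->B1  d=-]
13: W B2 -> L0 miss  d=D]

DIRTY = [2]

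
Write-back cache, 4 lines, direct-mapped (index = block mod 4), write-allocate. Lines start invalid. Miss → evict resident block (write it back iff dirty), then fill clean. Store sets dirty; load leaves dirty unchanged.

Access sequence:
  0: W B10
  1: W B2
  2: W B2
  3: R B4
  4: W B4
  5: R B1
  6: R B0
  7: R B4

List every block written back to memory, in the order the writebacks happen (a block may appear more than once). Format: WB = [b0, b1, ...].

0: W B10 → L2 miss [D]
1: W B2 → L2 miss wb→B10 [D]
2: W B2 → L2 hit [D]
3: R B4 → L0 miss [-]
4: W B4 → L0 hit [D]
5: R B1 → L1 miss [-]
6: R B0 → L0 miss wb→B4 [-]
7: R B4 → L0 miss [-]

WB = [10, 4]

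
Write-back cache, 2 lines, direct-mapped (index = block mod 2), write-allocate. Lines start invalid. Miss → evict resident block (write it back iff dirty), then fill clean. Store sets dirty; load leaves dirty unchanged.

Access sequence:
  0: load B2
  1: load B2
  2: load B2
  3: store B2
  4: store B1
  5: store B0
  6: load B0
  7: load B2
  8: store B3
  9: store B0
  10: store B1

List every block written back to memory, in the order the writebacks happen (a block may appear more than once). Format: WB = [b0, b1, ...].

0: R B2 → L0 miss [-]
1: R B2 → L0 hit [-]
2: R B2 → L0 hit [-]
3: W B2 → L0 hit [D]
4: W B1 → L1 miss [D]
5: W B0 → L0 miss wb→B2 [D]
6: R B0 → L0 hit [D]
7: R B2 → L0 miss wb→B0 [-]
8: W B3 → L1 miss wb→B1 [D]
9: W B0 → L0 miss [D]
10: W B1 → L1 miss wb→B3 [D]

WB = [2, 0, 1, 3]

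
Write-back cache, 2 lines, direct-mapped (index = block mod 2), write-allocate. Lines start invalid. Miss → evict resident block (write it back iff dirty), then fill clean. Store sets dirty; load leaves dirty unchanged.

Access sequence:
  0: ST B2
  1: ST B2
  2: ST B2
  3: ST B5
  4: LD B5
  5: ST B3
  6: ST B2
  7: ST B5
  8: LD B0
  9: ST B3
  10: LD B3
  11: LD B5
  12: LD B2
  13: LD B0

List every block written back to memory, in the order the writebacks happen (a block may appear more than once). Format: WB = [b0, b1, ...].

WB = [5, 3, 2, 5, 3]

0: W B2 -> L0 miss  d=D]
1: W B2 -> L0 hit  d=D]
2: W B2 -> L0 hit  d=D]
3: W B5 -> L1 miss  d=D]
4: R B5 -> L1 hit  d=D]
5: W B3 -> L1 miss wb->B5  d=D]
6: W B2 -> L0 hit  d=D]
7: W B5 -> L1 miss wb->B3  d=D]
8: R B0 -> L0 miss wb->B2  d=-]
9: W B3 -> L1 miss wb->B5  d=D]
10: R B3 -> L1 hit  d=D]
11: R B5 -> L1 miss wb->B3  d=-]
12: R B2 -> L0 miss  d=-]
13: R B0 -> L0 miss  d=-]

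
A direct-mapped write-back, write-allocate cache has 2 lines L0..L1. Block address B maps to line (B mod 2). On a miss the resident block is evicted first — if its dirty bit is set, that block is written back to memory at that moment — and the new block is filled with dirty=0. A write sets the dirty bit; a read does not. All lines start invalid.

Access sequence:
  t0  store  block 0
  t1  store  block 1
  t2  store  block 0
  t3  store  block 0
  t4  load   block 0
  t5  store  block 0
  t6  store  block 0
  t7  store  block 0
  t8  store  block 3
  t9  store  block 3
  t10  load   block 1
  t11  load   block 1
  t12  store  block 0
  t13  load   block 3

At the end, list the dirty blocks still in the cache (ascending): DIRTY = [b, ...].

0: W B0 -> L0 miss  d=D]
1: W B1 -> L1 miss  d=D]
2: W B0 -> L0 hit  d=D]
3: W B0 -> L0 hit  d=D]
4: R B0 -> L0 hit  d=D]
5: W B0 -> L0 hit  d=D]
6: W B0 -> L0 hit  d=D]
7: W B0 -> L0 hit  d=D]
8: W B3 -> L1 miss wb->B1  d=D]
9: W B3 -> L1 hit  d=D]
10: R B1 -> L1 miss wb->B3  d=-]
11: R B1 -> L1 hit  d=-]
12: W B0 -> L0 hit  d=D]
13: R B3 -> L1 miss  d=-]

DIRTY = [0]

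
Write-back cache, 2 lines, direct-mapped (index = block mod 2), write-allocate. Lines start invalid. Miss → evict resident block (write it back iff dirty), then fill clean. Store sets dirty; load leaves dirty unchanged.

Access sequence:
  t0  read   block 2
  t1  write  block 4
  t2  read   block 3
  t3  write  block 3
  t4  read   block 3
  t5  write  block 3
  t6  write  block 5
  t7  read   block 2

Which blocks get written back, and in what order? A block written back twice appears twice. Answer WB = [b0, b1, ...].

0: R B2 -> L0 miss  d=-]
1: W B4 -> L0 miss  d=D]
2: R B3 -> L1 miss  d=-]
3: W B3 -> L1 hit  d=D]
4: R B3 -> L1 hit  d=D]
5: W B3 -> L1 hit  d=D]
6: W B5 -> L1 miss wb->B3  d=D]
7: R B2 -> L0 miss wb->B4  d=-]

WB = [3, 4]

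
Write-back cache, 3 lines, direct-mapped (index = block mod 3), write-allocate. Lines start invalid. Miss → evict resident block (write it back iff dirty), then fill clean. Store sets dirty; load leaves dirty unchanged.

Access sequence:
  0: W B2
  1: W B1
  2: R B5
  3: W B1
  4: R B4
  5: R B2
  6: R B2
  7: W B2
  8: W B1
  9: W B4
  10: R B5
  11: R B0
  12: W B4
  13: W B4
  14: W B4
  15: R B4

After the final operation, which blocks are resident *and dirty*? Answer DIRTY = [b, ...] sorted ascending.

DIRTY = [4]

  0 | W B2 → L2 miss [D]
  1 | W B1 → L1 miss [D]
  2 | R B5 → L2 miss wb→B2 [-]
  3 | W B1 → L1 hit [D]
  4 | R B4 → L1 miss wb→B1 [-]
  5 | R B2 → L2 miss [-]
  6 | R B2 → L2 hit [-]
  7 | W B2 → L2 hit [D]
  8 | W B1 → L1 miss [D]
  9 | W B4 → L1 miss wb→B1 [D]
  10 | R B5 → L2 miss wb→B2 [-]
  11 | R B0 → L0 miss [-]
  12 | W B4 → L1 hit [D]
  13 | W B4 → L1 hit [D]
  14 | W B4 → L1 hit [D]
  15 | R B4 → L1 hit [D]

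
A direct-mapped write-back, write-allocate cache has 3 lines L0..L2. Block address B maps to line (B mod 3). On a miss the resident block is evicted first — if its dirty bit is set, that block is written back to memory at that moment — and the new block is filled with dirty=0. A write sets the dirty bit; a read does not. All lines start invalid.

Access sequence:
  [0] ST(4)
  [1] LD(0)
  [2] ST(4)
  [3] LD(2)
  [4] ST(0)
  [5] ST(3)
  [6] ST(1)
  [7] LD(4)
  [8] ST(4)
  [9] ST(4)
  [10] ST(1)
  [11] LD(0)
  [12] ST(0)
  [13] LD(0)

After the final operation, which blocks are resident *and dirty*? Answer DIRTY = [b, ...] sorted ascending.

DIRTY = [0, 1]

0: W B4 -> L1 miss  d=D]
1: R B0 -> L0 miss  d=-]
2: W B4 -> L1 hit  d=D]
3: R B2 -> L2 miss  d=-]
4: W B0 -> L0 hit  d=D]
5: W B3 -> L0 miss wb->B0  d=D]
6: W B1 -> L1 miss wb->B4  d=D]
7: R B4 -> L1 miss wb->B1  d=-]
8: W B4 -> L1 hit  d=D]
9: W B4 -> L1 hit  d=D]
10: W B1 -> L1 miss wb->B4  d=D]
11: R B0 -> L0 miss wb->B3  d=-]
12: W B0 -> L0 hit  d=D]
13: R B0 -> L0 hit  d=D]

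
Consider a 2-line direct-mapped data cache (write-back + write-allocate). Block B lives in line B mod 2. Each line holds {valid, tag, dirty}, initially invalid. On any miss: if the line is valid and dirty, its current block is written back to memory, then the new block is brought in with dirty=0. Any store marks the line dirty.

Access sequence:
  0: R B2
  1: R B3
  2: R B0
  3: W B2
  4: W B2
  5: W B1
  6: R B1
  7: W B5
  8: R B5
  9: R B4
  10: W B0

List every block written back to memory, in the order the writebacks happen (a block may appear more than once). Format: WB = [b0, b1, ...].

  0 | R B2 → L0 miss [-]
  1 | R B3 → L1 miss [-]
  2 | R B0 → L0 miss [-]
  3 | W B2 → L0 miss [D]
  4 | W B2 → L0 hit [D]
  5 | W B1 → L1 miss [D]
  6 | R B1 → L1 hit [D]
  7 | W B5 → L1 miss wb→B1 [D]
  8 | R B5 → L1 hit [D]
  9 | R B4 → L0 miss wb→B2 [-]
  10 | W B0 → L0 miss [D]

WB = [1, 2]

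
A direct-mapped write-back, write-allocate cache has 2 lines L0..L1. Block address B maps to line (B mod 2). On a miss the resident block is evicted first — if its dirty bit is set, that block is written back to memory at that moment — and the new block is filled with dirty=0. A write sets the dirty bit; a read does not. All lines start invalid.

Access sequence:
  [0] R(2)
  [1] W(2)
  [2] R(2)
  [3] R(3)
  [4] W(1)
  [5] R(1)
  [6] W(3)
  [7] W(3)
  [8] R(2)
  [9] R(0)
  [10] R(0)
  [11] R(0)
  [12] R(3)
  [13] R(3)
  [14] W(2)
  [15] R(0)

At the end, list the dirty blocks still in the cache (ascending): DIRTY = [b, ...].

0: R B2 → L0 miss [-]
1: W B2 → L0 hit [D]
2: R B2 → L0 hit [D]
3: R B3 → L1 miss [-]
4: W B1 → L1 miss [D]
5: R B1 → L1 hit [D]
6: W B3 → L1 miss wb→B1 [D]
7: W B3 → L1 hit [D]
8: R B2 → L0 hit [D]
9: R B0 → L0 miss wb→B2 [-]
10: R B0 → L0 hit [-]
11: R B0 → L0 hit [-]
12: R B3 → L1 hit [D]
13: R B3 → L1 hit [D]
14: W B2 → L0 miss [D]
15: R B0 → L0 miss wb→B2 [-]

DIRTY = [3]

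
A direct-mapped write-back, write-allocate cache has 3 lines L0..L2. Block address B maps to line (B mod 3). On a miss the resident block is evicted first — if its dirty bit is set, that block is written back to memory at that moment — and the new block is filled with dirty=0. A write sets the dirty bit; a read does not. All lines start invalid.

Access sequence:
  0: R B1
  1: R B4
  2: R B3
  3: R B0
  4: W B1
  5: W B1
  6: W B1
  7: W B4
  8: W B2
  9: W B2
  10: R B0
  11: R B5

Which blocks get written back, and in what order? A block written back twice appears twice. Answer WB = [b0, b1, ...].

0: R B1 → L1 miss [-]
1: R B4 → L1 miss [-]
2: R B3 → L0 miss [-]
3: R B0 → L0 miss [-]
4: W B1 → L1 miss [D]
5: W B1 → L1 hit [D]
6: W B1 → L1 hit [D]
7: W B4 → L1 miss wb→B1 [D]
8: W B2 → L2 miss [D]
9: W B2 → L2 hit [D]
10: R B0 → L0 hit [-]
11: R B5 → L2 miss wb→B2 [-]

WB = [1, 2]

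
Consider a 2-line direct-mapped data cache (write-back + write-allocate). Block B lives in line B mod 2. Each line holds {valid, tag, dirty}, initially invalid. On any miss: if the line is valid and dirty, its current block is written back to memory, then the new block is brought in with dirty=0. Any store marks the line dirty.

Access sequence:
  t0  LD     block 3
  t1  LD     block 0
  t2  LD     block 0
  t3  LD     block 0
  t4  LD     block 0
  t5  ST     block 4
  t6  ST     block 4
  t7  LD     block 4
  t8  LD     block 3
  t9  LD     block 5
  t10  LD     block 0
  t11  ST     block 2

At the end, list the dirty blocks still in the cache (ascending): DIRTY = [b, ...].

DIRTY = [2]

0: R B3 → L1 miss [-]
1: R B0 → L0 miss [-]
2: R B0 → L0 hit [-]
3: R B0 → L0 hit [-]
4: R B0 → L0 hit [-]
5: W B4 → L0 miss [D]
6: W B4 → L0 hit [D]
7: R B4 → L0 hit [D]
8: R B3 → L1 hit [-]
9: R B5 → L1 miss [-]
10: R B0 → L0 miss wb→B4 [-]
11: W B2 → L0 miss [D]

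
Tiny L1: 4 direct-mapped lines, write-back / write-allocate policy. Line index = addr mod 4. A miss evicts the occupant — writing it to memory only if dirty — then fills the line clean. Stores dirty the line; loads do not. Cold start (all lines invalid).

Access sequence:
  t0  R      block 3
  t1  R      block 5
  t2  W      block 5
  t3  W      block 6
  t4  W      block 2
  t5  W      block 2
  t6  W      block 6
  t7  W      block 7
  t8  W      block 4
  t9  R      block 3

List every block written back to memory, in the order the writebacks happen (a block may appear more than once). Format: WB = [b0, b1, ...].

0: R B3 -> L3 miss  d=-]
1: R B5 -> L1 miss  d=-]
2: W B5 -> L1 hit  d=D]
3: W B6 -> L2 miss  d=D]
4: W B2 -> L2 miss wb->B6  d=D]
5: W B2 -> L2 hit  d=D]
6: W B6 -> L2 miss wb->B2  d=D]
7: W B7 -> L3 miss  d=D]
8: W B4 -> L0 miss  d=D]
9: R B3 -> L3 miss wb->B7  d=-]

WB = [6, 2, 7]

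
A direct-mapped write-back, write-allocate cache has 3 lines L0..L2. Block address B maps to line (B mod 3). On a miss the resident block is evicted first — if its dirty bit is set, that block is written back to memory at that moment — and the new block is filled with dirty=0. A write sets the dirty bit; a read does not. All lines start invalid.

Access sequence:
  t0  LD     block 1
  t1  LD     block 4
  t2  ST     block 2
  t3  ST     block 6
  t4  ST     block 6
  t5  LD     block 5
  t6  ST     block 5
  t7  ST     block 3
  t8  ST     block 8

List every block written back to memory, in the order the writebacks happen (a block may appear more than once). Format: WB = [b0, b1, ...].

0: R B1 → L1 miss [-]
1: R B4 → L1 miss [-]
2: W B2 → L2 miss [D]
3: W B6 → L0 miss [D]
4: W B6 → L0 hit [D]
5: R B5 → L2 miss wb→B2 [-]
6: W B5 → L2 hit [D]
7: W B3 → L0 miss wb→B6 [D]
8: W B8 → L2 miss wb→B5 [D]

WB = [2, 6, 5]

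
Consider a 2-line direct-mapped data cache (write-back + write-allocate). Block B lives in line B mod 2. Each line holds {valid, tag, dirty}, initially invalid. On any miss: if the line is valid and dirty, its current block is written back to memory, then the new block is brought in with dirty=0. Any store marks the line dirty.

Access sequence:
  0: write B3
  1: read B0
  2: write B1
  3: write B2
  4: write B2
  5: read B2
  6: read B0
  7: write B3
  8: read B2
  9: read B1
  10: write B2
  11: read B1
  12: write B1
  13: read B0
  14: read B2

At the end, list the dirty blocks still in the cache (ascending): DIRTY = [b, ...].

0: W B3 -> L1 miss  d=D]
1: R B0 -> L0 miss  d=-]
2: W B1 -> L1 miss wb->B3  d=D]
3: W B2 -> L0 miss  d=D]
4: W B2 -> L0 hit  d=D]
5: R B2 -> L0 hit  d=D]
6: R B0 -> L0 miss wb->B2  d=-]
7: W B3 -> L1 miss wb->B1  d=D]
8: R B2 -> L0 miss  d=-]
9: R B1 -> L1 miss wb->B3  d=-]
10: W B2 -> L0 hit  d=D]
11: R B1 -> L1 hit  d=-]
12: W B1 -> L1 hit  d=D]
13: R B0 -> L0 miss wb->B2  d=-]
14: R B2 -> L0 miss  d=-]

DIRTY = [1]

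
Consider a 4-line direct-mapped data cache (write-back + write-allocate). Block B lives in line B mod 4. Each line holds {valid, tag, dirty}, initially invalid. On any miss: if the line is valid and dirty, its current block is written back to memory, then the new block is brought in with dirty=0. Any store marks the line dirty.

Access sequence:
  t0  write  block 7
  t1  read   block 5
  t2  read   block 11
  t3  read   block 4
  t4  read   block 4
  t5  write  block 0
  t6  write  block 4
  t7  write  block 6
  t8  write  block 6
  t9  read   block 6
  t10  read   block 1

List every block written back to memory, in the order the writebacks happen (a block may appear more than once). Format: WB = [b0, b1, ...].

0: W B7 -> L3 miss  d=D]
1: R B5 -> L1 miss  d=-]
2: R B11 -> L3 miss wb->B7  d=-]
3: R B4 -> L0 miss  d=-]
4: R B4 -> L0 hit  d=-]
5: W B0 -> L0 miss  d=D]
6: W B4 -> L0 miss wb->B0  d=D]
7: W B6 -> L2 miss  d=D]
8: W B6 -> L2 hit  d=D]
9: R B6 -> L2 hit  d=D]
10: R B1 -> L1 miss  d=-]

WB = [7, 0]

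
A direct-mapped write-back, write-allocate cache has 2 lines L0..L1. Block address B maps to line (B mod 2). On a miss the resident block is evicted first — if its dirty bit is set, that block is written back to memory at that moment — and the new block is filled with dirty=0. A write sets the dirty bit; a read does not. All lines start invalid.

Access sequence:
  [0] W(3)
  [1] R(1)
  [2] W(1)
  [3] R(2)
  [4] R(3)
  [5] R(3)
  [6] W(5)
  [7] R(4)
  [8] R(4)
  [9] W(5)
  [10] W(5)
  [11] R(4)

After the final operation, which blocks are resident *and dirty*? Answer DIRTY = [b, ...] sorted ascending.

DIRTY = [5]

  0 | W B3 → L1 miss [D]
  1 | R B1 → L1 miss wb→B3 [-]
  2 | W B1 → L1 hit [D]
  3 | R B2 → L0 miss [-]
  4 | R B3 → L1 miss wb→B1 [-]
  5 | R B3 → L1 hit [-]
  6 | W B5 → L1 miss [D]
  7 | R B4 → L0 miss [-]
  8 | R B4 → L0 hit [-]
  9 | W B5 → L1 hit [D]
  10 | W B5 → L1 hit [D]
  11 | R B4 → L0 hit [-]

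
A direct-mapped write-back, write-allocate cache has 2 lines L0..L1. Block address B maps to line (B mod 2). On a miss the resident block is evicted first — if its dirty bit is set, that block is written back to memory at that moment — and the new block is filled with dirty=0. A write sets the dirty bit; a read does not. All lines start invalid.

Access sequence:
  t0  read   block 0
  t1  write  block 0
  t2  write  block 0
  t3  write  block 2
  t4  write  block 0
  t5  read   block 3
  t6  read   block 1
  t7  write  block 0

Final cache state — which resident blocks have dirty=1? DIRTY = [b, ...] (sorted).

  0 | R B0 → L0 miss [-]
  1 | W B0 → L0 hit [D]
  2 | W B0 → L0 hit [D]
  3 | W B2 → L0 miss wb→B0 [D]
  4 | W B0 → L0 miss wb→B2 [D]
  5 | R B3 → L1 miss [-]
  6 | R B1 → L1 miss [-]
  7 | W B0 → L0 hit [D]

DIRTY = [0]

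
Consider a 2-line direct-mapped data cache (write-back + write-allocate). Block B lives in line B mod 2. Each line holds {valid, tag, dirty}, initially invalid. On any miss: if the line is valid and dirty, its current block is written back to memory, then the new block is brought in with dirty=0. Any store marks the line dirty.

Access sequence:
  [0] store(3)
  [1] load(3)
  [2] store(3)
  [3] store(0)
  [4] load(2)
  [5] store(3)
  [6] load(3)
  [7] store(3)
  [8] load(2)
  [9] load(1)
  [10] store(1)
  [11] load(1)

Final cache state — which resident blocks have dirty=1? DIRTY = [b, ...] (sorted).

0: W B3 -> L1 miss  d=D]
1: R B3 -> L1 hit  d=D]
2: W B3 -> L1 hit  d=D]
3: W B0 -> L0 miss  d=D]
4: R B2 -> L0 miss wb->B0  d=-]
5: W B3 -> L1 hit  d=D]
6: R B3 -> L1 hit  d=D]
7: W B3 -> L1 hit  d=D]
8: R B2 -> L0 hit  d=-]
9: R B1 -> L1 miss wb->B3  d=-]
10: W B1 -> L1 hit  d=D]
11: R B1 -> L1 hit  d=D]

DIRTY = [1]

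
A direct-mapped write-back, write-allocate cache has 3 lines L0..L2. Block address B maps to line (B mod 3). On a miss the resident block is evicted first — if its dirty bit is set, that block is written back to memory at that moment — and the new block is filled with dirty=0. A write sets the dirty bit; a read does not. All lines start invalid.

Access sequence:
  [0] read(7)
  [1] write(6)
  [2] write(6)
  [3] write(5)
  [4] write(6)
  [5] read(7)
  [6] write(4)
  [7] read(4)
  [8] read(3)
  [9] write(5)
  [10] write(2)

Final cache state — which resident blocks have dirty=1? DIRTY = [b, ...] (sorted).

DIRTY = [2, 4]

0: R B7 → L1 miss [-]
1: W B6 → L0 miss [D]
2: W B6 → L0 hit [D]
3: W B5 → L2 miss [D]
4: W B6 → L0 hit [D]
5: R B7 → L1 hit [-]
6: W B4 → L1 miss [D]
7: R B4 → L1 hit [D]
8: R B3 → L0 miss wb→B6 [-]
9: W B5 → L2 hit [D]
10: W B2 → L2 miss wb→B5 [D]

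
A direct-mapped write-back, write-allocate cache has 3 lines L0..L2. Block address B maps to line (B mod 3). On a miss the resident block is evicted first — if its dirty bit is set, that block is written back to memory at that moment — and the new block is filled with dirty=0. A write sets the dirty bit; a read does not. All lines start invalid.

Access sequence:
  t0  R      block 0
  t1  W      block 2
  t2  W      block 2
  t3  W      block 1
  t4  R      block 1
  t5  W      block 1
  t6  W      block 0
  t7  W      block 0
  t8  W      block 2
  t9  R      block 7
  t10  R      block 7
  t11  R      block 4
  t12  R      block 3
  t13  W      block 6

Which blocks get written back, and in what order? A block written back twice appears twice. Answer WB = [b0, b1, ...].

WB = [1, 0]

0: R B0 -> L0 miss  d=-]
1: W B2 -> L2 miss  d=D]
2: W B2 -> L2 hit  d=D]
3: W B1 -> L1 miss  d=D]
4: R B1 -> L1 hit  d=D]
5: W B1 -> L1 hit  d=D]
6: W B0 -> L0 hit  d=D]
7: W B0 -> L0 hit  d=D]
8: W B2 -> L2 hit  d=D]
9: R B7 -> L1 miss wb->B1  d=-]
10: R B7 -> L1 hit  d=-]
11: R B4 -> L1 miss  d=-]
12: R B3 -> L0 miss wb->B0  d=-]
13: W B6 -> L0 miss  d=D]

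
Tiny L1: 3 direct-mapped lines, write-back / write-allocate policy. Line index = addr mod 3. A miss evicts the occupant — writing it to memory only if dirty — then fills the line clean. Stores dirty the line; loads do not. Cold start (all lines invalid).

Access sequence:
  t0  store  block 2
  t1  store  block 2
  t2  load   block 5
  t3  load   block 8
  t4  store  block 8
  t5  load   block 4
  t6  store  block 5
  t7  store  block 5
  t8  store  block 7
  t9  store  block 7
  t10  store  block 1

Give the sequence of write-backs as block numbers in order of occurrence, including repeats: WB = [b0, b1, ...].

WB = [2, 8, 7]

0: W B2 -> L2 miss  d=D]
1: W B2 -> L2 hit  d=D]
2: R B5 -> L2 miss wb->B2  d=-]
3: R B8 -> L2 miss  d=-]
4: W B8 -> L2 hit  d=D]
5: R B4 -> L1 miss  d=-]
6: W B5 -> L2 miss wb->B8  d=D]
7: W B5 -> L2 hit  d=D]
8: W B7 -> L1 miss  d=D]
9: W B7 -> L1 hit  d=D]
10: W B1 -> L1 miss wb->B7  d=D]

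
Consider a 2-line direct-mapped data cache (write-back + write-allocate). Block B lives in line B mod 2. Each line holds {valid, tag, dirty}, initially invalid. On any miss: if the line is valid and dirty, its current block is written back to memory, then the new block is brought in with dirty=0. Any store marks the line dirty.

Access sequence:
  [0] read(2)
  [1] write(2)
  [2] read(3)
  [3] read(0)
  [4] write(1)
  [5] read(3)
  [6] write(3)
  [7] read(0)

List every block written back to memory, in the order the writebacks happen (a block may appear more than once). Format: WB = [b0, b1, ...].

0: R B2 → L0 miss [-]
1: W B2 → L0 hit [D]
2: R B3 → L1 miss [-]
3: R B0 → L0 miss wb→B2 [-]
4: W B1 → L1 miss [D]
5: R B3 → L1 miss wb→B1 [-]
6: W B3 → L1 hit [D]
7: R B0 → L0 hit [-]

WB = [2, 1]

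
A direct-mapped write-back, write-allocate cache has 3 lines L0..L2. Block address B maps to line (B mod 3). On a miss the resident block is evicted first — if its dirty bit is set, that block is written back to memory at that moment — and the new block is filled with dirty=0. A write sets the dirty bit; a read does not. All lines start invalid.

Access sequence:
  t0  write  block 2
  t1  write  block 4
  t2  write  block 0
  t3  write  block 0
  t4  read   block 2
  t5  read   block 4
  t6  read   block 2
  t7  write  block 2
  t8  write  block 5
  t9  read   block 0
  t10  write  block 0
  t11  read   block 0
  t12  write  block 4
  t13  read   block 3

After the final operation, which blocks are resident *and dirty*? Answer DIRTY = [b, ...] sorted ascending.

DIRTY = [4, 5]

  0 | W B2 → L2 miss [D]
  1 | W B4 → L1 miss [D]
  2 | W B0 → L0 miss [D]
  3 | W B0 → L0 hit [D]
  4 | R B2 → L2 hit [D]
  5 | R B4 → L1 hit [D]
  6 | R B2 → L2 hit [D]
  7 | W B2 → L2 hit [D]
  8 | W B5 → L2 miss wb→B2 [D]
  9 | R B0 → L0 hit [D]
  10 | W B0 → L0 hit [D]
  11 | R B0 → L0 hit [D]
  12 | W B4 → L1 hit [D]
  13 | R B3 → L0 miss wb→B0 [-]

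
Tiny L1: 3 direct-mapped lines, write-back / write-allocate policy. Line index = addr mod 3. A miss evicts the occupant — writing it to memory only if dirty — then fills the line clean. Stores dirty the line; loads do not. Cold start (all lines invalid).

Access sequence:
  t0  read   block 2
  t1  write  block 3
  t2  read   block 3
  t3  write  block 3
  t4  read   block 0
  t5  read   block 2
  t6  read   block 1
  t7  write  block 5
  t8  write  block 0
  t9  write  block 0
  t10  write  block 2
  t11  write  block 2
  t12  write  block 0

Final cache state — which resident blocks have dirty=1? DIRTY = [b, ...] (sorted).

DIRTY = [0, 2]

  0 | R B2 → L2 miss [-]
  1 | W B3 → L0 miss [D]
  2 | R B3 → L0 hit [D]
  3 | W B3 → L0 hit [D]
  4 | R B0 → L0 miss wb→B3 [-]
  5 | R B2 → L2 hit [-]
  6 | R B1 → L1 miss [-]
  7 | W B5 → L2 miss [D]
  8 | W B0 → L0 hit [D]
  9 | W B0 → L0 hit [D]
  10 | W B2 → L2 miss wb→B5 [D]
  11 | W B2 → L2 hit [D]
  12 | W B0 → L0 hit [D]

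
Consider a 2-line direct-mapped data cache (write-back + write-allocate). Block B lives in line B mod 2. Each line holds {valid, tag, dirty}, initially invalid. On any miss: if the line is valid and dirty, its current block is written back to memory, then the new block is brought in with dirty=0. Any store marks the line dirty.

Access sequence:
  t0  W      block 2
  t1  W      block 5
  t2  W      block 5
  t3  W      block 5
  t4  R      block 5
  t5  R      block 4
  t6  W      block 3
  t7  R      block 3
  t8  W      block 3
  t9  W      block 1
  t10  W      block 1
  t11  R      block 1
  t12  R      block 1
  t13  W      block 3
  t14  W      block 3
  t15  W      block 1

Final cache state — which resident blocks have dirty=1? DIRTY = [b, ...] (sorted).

  0 | W B2 → L0 miss [D]
  1 | W B5 → L1 miss [D]
  2 | W B5 → L1 hit [D]
  3 | W B5 → L1 hit [D]
  4 | R B5 → L1 hit [D]
  5 | R B4 → L0 miss wb→B2 [-]
  6 | W B3 → L1 miss wb→B5 [D]
  7 | R B3 → L1 hit [D]
  8 | W B3 → L1 hit [D]
  9 | W B1 → L1 miss wb→B3 [D]
  10 | W B1 → L1 hit [D]
  11 | R B1 → L1 hit [D]
  12 | R B1 → L1 hit [D]
  13 | W B3 → L1 miss wb→B1 [D]
  14 | W B3 → L1 hit [D]
  15 | W B1 → L1 miss wb→B3 [D]

DIRTY = [1]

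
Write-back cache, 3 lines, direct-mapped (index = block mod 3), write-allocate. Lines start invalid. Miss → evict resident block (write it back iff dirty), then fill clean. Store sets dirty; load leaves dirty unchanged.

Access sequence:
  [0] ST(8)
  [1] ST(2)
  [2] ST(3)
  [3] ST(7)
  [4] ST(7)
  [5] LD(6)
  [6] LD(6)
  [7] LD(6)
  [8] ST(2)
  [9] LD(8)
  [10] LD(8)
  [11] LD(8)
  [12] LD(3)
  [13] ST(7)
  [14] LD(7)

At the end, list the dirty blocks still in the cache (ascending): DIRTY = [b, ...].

0: W B8 → L2 miss [D]
1: W B2 → L2 miss wb→B8 [D]
2: W B3 → L0 miss [D]
3: W B7 → L1 miss [D]
4: W B7 → L1 hit [D]
5: R B6 → L0 miss wb→B3 [-]
6: R B6 → L0 hit [-]
7: R B6 → L0 hit [-]
8: W B2 → L2 hit [D]
9: R B8 → L2 miss wb→B2 [-]
10: R B8 → L2 hit [-]
11: R B8 → L2 hit [-]
12: R B3 → L0 miss [-]
13: W B7 → L1 hit [D]
14: R B7 → L1 hit [D]

DIRTY = [7]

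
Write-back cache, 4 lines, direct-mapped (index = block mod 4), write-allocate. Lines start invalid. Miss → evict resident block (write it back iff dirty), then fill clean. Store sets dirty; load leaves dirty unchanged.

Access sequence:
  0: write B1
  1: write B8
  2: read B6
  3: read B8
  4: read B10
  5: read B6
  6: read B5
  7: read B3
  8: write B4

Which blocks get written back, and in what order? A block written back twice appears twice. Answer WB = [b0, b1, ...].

WB = [1, 8]

0: W B1 -> L1 miss  d=D]
1: W B8 -> L0 miss  d=D]
2: R B6 -> L2 miss  d=-]
3: R B8 -> L0 hit  d=D]
4: R B10 -> L2 miss  d=-]
5: R B6 -> L2 miss  d=-]
6: R B5 -> L1 miss wb->B1  d=-]
7: R B3 -> L3 miss  d=-]
8: W B4 -> L0 miss wb->B8  d=D]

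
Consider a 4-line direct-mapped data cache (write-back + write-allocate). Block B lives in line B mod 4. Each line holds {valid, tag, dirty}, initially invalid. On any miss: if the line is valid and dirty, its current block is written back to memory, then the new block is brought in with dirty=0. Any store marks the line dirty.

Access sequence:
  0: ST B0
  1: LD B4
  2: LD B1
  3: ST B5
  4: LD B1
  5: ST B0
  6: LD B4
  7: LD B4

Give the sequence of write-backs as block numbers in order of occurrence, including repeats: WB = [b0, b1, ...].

WB = [0, 5, 0]

0: W B0 → L0 miss [D]
1: R B4 → L0 miss wb→B0 [-]
2: R B1 → L1 miss [-]
3: W B5 → L1 miss [D]
4: R B1 → L1 miss wb→B5 [-]
5: W B0 → L0 miss [D]
6: R B4 → L0 miss wb→B0 [-]
7: R B4 → L0 hit [-]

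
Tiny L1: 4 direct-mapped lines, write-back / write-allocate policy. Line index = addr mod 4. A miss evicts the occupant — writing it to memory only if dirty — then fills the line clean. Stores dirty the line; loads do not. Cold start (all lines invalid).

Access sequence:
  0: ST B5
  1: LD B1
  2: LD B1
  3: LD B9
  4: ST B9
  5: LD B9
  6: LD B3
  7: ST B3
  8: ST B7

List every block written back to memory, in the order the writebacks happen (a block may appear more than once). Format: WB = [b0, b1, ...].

  0 | W B5 → L1 miss [D]
  1 | R B1 → L1 miss wb→B5 [-]
  2 | R B1 → L1 hit [-]
  3 | R B9 → L1 miss [-]
  4 | W B9 → L1 hit [D]
  5 | R B9 → L1 hit [D]
  6 | R B3 → L3 miss [-]
  7 | W B3 → L3 hit [D]
  8 | W B7 → L3 miss wb→B3 [D]

WB = [5, 3]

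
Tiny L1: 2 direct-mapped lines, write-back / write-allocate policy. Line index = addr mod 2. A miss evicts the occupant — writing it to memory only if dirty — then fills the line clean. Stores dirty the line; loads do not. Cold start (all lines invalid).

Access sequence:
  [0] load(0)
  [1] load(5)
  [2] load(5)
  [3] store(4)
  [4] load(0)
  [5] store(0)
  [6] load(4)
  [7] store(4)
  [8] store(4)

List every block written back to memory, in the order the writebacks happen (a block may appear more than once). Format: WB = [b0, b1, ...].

WB = [4, 0]

  0 | R B0 → L0 miss [-]
  1 | R B5 → L1 miss [-]
  2 | R B5 → L1 hit [-]
  3 | W B4 → L0 miss [D]
  4 | R B0 → L0 miss wb→B4 [-]
  5 | W B0 → L0 hit [D]
  6 | R B4 → L0 miss wb→B0 [-]
  7 | W B4 → L0 hit [D]
  8 | W B4 → L0 hit [D]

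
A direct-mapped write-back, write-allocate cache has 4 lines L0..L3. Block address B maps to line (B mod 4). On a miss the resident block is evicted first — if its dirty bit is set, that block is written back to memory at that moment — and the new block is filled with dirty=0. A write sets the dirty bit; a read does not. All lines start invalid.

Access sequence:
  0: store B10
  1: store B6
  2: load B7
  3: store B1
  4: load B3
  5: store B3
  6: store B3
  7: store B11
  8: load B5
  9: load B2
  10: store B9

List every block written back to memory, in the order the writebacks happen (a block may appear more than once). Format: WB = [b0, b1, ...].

  0 | W B10 → L2 miss [D]
  1 | W B6 → L2 miss wb→B10 [D]
  2 | R B7 → L3 miss [-]
  3 | W B1 → L1 miss [D]
  4 | R B3 → L3 miss [-]
  5 | W B3 → L3 hit [D]
  6 | W B3 → L3 hit [D]
  7 | W B11 → L3 miss wb→B3 [D]
  8 | R B5 → L1 miss wb→B1 [-]
  9 | R B2 → L2 miss wb→B6 [-]
  10 | W B9 → L1 miss [D]

WB = [10, 3, 1, 6]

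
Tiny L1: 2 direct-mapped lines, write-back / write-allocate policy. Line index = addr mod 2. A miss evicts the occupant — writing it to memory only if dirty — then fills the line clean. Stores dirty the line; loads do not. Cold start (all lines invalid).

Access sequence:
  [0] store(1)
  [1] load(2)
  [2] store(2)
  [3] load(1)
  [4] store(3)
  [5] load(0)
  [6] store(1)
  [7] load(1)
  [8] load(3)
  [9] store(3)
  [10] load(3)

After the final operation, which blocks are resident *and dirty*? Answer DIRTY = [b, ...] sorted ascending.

DIRTY = [3]

  0 | W B1 → L1 miss [D]
  1 | R B2 → L0 miss [-]
  2 | W B2 → L0 hit [D]
  3 | R B1 → L1 hit [D]
  4 | W B3 → L1 miss wb→B1 [D]
  5 | R B0 → L0 miss wb→B2 [-]
  6 | W B1 → L1 miss wb→B3 [D]
  7 | R B1 → L1 hit [D]
  8 | R B3 → L1 miss wb→B1 [-]
  9 | W B3 → L1 hit [D]
  10 | R B3 → L1 hit [D]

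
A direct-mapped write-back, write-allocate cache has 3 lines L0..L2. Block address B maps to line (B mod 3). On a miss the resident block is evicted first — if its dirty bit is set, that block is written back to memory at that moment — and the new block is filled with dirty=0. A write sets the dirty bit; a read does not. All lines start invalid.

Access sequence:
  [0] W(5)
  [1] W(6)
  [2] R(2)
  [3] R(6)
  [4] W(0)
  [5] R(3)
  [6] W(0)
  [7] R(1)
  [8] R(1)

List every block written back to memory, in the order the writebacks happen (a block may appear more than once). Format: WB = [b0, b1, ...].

  0 | W B5 → L2 miss [D]
  1 | W B6 → L0 miss [D]
  2 | R B2 → L2 miss wb→B5 [-]
  3 | R B6 → L0 hit [D]
  4 | W B0 → L0 miss wb→B6 [D]
  5 | R B3 → L0 miss wb→B0 [-]
  6 | W B0 → L0 miss [D]
  7 | R B1 → L1 miss [-]
  8 | R B1 → L1 hit [-]

WB = [5, 6, 0]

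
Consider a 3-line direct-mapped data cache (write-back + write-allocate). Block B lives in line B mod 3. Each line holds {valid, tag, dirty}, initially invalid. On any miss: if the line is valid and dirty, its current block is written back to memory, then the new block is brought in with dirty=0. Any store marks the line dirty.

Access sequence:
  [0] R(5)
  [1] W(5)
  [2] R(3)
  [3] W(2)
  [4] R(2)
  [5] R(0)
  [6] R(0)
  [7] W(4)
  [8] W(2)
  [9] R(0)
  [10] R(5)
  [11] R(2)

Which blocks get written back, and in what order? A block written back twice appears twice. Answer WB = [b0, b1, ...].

WB = [5, 2]

0: R B5 → L2 miss [-]
1: W B5 → L2 hit [D]
2: R B3 → L0 miss [-]
3: W B2 → L2 miss wb→B5 [D]
4: R B2 → L2 hit [D]
5: R B0 → L0 miss [-]
6: R B0 → L0 hit [-]
7: W B4 → L1 miss [D]
8: W B2 → L2 hit [D]
9: R B0 → L0 hit [-]
10: R B5 → L2 miss wb→B2 [-]
11: R B2 → L2 miss [-]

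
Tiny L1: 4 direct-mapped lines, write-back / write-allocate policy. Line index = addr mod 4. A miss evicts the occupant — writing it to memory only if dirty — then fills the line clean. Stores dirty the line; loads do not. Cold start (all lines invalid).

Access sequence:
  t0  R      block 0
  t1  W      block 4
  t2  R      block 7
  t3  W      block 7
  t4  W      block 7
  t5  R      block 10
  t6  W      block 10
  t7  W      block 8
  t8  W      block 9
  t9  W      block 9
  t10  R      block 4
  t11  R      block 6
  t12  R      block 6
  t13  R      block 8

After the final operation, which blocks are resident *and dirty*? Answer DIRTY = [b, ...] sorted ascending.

DIRTY = [7, 9]

0: R B0 -> L0 miss  d=-]
1: W B4 -> L0 miss  d=D]
2: R B7 -> L3 miss  d=-]
3: W B7 -> L3 hit  d=D]
4: W B7 -> L3 hit  d=D]
5: R B10 -> L2 miss  d=-]
6: W B10 -> L2 hit  d=D]
7: W B8 -> L0 miss wb->B4  d=D]
8: W B9 -> L1 miss  d=D]
9: W B9 -> L1 hit  d=D]
10: R B4 -> L0 miss wb->B8  d=-]
11: R B6 -> L2 miss wb->B10  d=-]
12: R B6 -> L2 hit  d=-]
13: R B8 -> L0 miss  d=-]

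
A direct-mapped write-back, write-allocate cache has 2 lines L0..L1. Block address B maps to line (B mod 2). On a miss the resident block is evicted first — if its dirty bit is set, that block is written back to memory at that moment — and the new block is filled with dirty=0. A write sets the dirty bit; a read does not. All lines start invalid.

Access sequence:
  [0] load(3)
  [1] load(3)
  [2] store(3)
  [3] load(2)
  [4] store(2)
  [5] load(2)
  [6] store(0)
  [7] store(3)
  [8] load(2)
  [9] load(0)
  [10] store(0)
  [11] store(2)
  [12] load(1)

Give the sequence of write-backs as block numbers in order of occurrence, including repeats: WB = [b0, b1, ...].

0: R B3 -> L1 miss  d=-]
1: R B3 -> L1 hit  d=-]
2: W B3 -> L1 hit  d=D]
3: R B2 -> L0 miss  d=-]
4: W B2 -> L0 hit  d=D]
5: R B2 -> L0 hit  d=D]
6: W B0 -> L0 miss wb->B2  d=D]
7: W B3 -> L1 hit  d=D]
8: R B2 -> L0 miss wb->B0  d=-]
9: R B0 -> L0 miss  d=-]
10: W B0 -> L0 hit  d=D]
11: W B2 -> L0 miss wb->B0  d=D]
12: R B1 -> L1 miss wb->B3  d=-]

WB = [2, 0, 0, 3]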